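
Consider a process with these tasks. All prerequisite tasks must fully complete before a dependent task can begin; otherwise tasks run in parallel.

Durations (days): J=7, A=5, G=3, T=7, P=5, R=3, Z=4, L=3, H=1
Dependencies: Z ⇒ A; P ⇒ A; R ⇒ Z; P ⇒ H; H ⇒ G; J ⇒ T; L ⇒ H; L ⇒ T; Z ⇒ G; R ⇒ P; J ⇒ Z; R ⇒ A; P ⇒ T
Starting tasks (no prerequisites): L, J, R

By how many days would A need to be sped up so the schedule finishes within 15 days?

1

Current finish: 16 days; target: 15.
A is on every critical path, so each day cut from A cuts the finish by one (this holds down to a finish of 15).
Need 16 − 15 = 1 day off A → A becomes 4 days, finish becomes 15.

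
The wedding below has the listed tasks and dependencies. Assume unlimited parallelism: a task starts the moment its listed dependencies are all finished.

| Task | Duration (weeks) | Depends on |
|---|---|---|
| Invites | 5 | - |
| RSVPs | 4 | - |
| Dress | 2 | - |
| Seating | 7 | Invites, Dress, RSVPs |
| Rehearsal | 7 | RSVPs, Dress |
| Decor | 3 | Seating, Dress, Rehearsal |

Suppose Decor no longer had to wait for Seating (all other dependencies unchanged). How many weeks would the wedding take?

14

Original critical path: Invites→Seating→Decor = 5+7+3 = 15 ⇒ 15 weeks.
Without Seating→Decor, Decor's earliest start moves from 12 to 11.
The longest chain is now RSVPs→Rehearsal→Decor = 4+7+3 = 14, so the wedding takes 14 weeks.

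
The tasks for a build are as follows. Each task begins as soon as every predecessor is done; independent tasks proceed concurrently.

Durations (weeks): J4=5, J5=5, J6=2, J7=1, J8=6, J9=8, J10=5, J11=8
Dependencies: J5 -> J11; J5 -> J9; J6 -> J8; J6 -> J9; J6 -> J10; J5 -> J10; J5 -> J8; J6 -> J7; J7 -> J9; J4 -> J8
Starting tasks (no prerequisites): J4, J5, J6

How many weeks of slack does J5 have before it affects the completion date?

0

Critical path: J5→J9 = 5+8 = 13, so the finish is 13 weeks.
J5 finishes as early as 5 and must finish by 5.
Slack of J5 = 0 − 0 = 0 weeks.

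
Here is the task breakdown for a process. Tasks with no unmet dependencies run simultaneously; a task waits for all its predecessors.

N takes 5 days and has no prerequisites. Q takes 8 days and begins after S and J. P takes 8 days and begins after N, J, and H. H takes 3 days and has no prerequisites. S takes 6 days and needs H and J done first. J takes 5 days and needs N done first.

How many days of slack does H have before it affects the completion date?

7

N→J→S→Q = 5+5+6+8 = 24 sets the makespan at 24 days.
H finishes as early as 3 and must finish by 10.
So H can slip 10 − 3 = 7 days.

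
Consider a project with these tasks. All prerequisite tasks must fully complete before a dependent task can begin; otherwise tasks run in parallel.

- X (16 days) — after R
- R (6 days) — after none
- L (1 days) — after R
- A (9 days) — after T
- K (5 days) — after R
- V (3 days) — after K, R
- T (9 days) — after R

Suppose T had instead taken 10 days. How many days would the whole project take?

As given, the longest chain is R→T→A = 6+9+9 = 24, so the finish is 24 days.
T is on the critical path; changing it to 10 makes that path 25 days.
No other chain overtakes it, so the finish is 25 days.

25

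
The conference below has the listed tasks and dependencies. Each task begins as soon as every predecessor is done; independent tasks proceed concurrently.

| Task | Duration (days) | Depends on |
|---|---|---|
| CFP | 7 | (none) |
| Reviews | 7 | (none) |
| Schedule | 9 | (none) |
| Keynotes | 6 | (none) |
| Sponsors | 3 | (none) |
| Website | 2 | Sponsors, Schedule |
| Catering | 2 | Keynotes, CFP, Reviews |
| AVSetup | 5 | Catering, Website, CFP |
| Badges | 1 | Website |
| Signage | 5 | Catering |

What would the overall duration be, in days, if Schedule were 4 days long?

14

Actual critical path: Schedule→Website→AVSetup = 9+2+5 = 16 ⇒ 16 days.
Schedule is on the critical path; changing it to 4 makes that path 11 days.
The binding chain switches to CFP→Catering→AVSetup = 7+2+5 = 14; finish 14 days.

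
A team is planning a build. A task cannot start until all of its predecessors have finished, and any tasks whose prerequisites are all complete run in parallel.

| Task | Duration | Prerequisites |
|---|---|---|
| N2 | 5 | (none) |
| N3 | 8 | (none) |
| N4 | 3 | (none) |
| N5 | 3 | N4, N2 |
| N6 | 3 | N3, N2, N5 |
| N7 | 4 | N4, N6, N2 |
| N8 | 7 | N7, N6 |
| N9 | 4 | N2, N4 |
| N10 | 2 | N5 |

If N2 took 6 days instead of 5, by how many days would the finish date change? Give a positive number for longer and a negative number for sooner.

The binding path is N2→N5→N6→N7→N8 = 5+3+3+4+7 = 22; finish at 22 days.
Since N2 is critical, the +1 change carries straight to that chain (now 23 days).
No other chain overtakes it, so the finish is 23 days.
Change in finish: 23 − 22 = +1 days.

1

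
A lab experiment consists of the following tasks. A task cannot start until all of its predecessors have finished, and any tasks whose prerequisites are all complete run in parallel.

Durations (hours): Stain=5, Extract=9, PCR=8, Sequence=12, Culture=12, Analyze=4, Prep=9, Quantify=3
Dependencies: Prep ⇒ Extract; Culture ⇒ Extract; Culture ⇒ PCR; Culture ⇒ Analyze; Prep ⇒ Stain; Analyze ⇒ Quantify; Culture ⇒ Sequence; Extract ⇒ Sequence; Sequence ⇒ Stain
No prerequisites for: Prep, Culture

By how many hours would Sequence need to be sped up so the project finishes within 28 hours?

10

Current finish: 38 hours; target: 28.
Sequence is on every critical path, so each hour cut from Sequence cuts the finish by one (this holds down to a finish of 27).
Need 38 − 28 = 10 hours off Sequence → Sequence becomes 2 hours, finish becomes 28.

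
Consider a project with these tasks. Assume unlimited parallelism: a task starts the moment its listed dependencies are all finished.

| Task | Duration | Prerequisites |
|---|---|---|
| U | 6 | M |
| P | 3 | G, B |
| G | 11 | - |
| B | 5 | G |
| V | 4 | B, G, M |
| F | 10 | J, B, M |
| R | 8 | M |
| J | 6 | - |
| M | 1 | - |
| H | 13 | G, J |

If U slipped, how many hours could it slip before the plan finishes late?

19

G→B→F = 11+5+10 = 26 sets the makespan at 26 hours.
U finishes as early as 7 and must finish by 26.
Float = 26 − 7 = 19.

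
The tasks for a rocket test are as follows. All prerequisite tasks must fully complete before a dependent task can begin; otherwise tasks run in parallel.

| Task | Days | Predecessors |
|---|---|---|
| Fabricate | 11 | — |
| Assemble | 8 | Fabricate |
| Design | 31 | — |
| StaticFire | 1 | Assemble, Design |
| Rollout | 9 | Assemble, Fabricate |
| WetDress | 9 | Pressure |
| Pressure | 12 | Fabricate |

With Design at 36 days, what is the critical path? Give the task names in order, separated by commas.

Design, StaticFire

Actual critical path: Design→StaticFire = 31+1 = 32 ⇒ 32 days.
Since Design is critical, the +5 change carries straight to that chain (now 37 days).
That remains the longest chain; total 37 days.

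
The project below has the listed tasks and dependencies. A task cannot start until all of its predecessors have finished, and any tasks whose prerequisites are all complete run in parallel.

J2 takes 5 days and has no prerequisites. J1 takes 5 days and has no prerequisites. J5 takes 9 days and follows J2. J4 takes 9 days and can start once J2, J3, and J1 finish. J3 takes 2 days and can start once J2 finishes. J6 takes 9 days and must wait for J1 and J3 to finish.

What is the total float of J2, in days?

The longest chain is J2→J3→J4 = 5+2+9 = 16; overall finish 16 days.
The longest chain containing J2 totals 16 days.
So J2 can slip 5 − 5 = 0 days.

0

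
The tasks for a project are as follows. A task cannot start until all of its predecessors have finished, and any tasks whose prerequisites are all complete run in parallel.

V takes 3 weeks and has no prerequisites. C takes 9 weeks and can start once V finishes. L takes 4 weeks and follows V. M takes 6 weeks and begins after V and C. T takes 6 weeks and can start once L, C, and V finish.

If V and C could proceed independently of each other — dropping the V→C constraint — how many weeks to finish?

15

Original critical path: V→C→M = 3+9+6 = 18 ⇒ 18 weeks.
Without V→C, C's earliest start moves from 3 to 0.
The longest chain is now C→M = 9+6 = 15, so the plan takes 15 weeks.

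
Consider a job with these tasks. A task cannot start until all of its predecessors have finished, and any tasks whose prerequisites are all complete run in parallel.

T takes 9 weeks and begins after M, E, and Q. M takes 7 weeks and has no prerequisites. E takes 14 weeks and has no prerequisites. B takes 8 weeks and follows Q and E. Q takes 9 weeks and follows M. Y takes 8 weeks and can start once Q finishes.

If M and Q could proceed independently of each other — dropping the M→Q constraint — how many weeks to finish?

23

Original critical path: M→Q→T = 7+9+9 = 25 ⇒ 25 weeks.
Without M→Q, Q's earliest start moves from 7 to 0.
The longest chain is now E→T = 14+9 = 23, so the plan takes 23 weeks.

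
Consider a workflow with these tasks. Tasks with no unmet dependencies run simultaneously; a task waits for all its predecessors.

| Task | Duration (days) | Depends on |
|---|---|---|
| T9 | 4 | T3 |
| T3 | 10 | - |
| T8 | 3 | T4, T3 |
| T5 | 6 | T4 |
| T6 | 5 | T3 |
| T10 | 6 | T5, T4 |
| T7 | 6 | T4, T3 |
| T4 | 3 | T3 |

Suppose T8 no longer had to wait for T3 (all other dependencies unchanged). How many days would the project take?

With the dependency in place, T3→T4→T5→T10 = 10+3+6+6 = 25 sets the finish at 25 days.
Dropping T3→T8 doesn't change T8's earliest start (13); another predecessor still binds.
After: T3→T4→T5→T10 = 10+3+6+6 = 25 → 25 days.

25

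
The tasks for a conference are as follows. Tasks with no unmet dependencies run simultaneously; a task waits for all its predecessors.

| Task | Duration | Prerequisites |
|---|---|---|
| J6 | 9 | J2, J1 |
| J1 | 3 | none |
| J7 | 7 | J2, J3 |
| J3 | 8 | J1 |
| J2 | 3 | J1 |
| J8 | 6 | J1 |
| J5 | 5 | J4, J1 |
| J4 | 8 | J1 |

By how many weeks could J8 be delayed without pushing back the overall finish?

J1→J3→J7 = 3+8+7 = 18 sets the makespan at 18 weeks.
The longest chain containing J8 totals 9 weeks.
Float = 18 − 9 = 9.

9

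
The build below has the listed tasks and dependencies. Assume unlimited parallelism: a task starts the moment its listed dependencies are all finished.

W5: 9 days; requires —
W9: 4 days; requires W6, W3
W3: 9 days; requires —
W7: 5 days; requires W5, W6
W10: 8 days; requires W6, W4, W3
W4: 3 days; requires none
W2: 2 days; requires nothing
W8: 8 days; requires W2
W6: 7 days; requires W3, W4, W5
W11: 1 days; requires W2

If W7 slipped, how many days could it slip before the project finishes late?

W3→W6→W10 = 9+7+8 = 24 sets the makespan at 24 days.
W7 finishes as early as 21 and must finish by 24.
Slack of W7 = 19 − 16 = 3 days.

3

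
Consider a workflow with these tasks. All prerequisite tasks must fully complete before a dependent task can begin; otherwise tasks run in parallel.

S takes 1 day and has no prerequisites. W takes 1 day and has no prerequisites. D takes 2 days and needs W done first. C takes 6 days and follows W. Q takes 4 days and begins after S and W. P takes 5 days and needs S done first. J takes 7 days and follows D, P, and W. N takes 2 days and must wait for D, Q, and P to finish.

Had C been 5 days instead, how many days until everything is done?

The binding path is S→P→J = 1+5+7 = 13; finish at 13 days.
C is off the critical path — its longest chain is 7 days, giving 6 of slack.
The critical path is still S→P→J; finish is now 13 days.

13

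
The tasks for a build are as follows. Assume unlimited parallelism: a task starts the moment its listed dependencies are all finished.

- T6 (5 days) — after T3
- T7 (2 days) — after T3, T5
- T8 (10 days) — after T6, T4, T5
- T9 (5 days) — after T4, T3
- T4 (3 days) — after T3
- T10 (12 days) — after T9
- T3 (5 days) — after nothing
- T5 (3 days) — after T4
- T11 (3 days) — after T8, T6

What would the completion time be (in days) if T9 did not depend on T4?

Before: longest chain T3→T4→T9→T10 = 5+3+5+12 = 25, finish 25.
Without T4→T9, T9's earliest start moves from 8 to 5.
New critical path: T3→T4→T5→T8→T11 = 5+3+3+10+3 = 24 ⇒ 24 days.

24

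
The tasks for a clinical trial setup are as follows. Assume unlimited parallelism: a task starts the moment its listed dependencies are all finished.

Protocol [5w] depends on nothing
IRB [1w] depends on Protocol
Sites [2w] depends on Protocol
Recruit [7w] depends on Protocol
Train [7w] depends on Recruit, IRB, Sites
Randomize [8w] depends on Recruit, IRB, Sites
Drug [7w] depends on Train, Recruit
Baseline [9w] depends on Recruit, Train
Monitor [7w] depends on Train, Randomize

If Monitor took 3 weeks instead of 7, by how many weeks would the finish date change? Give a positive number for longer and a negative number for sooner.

Baseline: Protocol→Recruit→Train→Baseline = 5+7+7+9 = 28 → 28 weeks.
Monitor is off the critical path — its longest chain is 27 weeks, giving 1 of slack.
No other chain overtakes it, so the finish is 28 weeks.
Change in finish: 28 − 28 = +0 weeks.

0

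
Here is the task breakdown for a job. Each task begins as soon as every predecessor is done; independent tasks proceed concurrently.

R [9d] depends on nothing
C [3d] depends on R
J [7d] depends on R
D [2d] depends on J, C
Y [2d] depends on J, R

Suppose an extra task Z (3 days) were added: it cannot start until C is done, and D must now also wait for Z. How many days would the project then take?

18

Originally the project takes 18 days.
With Z inserted, D now waits for max(J, C, Z).
New critical path: R→J→D = 9+7+2 = 18 ⇒ 18 days.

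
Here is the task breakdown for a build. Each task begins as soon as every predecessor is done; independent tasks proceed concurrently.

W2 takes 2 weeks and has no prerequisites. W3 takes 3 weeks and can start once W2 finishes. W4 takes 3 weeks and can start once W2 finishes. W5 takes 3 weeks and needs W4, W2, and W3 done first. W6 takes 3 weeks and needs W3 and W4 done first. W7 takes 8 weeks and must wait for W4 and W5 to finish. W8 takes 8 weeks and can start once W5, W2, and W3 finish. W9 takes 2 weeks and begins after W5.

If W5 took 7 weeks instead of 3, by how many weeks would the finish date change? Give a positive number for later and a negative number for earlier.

4

As given, the longest chain is W2→W3→W5→W7 = 2+3+3+8 = 16, so the finish is 16 weeks.
W5 is on the critical path; changing it to 7 makes that path 20 weeks.
No other chain overtakes it, so the finish is 20 weeks.
Change in finish: 20 − 16 = +4 weeks.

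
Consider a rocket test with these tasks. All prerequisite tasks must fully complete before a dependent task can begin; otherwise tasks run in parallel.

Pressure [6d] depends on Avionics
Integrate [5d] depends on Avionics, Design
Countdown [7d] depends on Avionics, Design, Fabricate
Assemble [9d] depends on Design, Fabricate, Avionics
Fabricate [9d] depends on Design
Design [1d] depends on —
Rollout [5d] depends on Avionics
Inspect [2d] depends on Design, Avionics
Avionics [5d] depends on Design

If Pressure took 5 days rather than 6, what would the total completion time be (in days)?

As given, the longest chain is Design→Fabricate→Assemble = 1+9+9 = 19, so the finish is 19 days.
Pressure has 7 days of float (longest path through it is 12).
That remains the longest chain; total 19 days.

19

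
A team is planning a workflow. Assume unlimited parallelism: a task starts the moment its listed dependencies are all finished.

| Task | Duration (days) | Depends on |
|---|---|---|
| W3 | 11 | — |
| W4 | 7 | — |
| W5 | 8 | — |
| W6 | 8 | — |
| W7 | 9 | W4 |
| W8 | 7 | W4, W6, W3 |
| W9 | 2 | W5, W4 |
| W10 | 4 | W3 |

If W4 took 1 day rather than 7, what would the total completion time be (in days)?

Actual critical path: W3→W8 = 11+7 = 18 ⇒ 18 days.
W4 is off the critical path — its longest chain is 16 days, giving 2 of slack.
That remains the longest chain; total 18 days.

18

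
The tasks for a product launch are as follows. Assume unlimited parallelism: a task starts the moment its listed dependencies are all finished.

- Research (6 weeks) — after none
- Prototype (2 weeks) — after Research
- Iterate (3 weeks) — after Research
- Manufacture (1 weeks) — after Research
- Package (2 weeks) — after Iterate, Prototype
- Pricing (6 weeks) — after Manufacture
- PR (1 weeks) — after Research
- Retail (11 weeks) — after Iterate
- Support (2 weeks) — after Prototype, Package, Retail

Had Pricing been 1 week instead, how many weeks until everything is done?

22

Critical path before the change: Research→Iterate→Retail→Support = 6+3+11+2 = 22 giving 22 weeks.
Pricing is off the critical path — its longest chain is 13 weeks, giving 9 of slack.
That remains the longest chain; total 22 weeks.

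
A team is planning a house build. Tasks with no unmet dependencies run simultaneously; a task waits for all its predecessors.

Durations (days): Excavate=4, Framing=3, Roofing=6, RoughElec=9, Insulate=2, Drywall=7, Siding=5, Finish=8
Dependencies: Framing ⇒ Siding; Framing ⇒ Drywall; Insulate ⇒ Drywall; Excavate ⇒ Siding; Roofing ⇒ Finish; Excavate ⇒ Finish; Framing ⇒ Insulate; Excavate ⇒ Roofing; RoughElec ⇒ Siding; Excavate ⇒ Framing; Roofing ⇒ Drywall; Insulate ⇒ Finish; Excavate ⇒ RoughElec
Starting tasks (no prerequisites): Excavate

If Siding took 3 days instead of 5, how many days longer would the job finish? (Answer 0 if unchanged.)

The binding path is Excavate→RoughElec→Siding = 4+9+5 = 18; finish at 18 days.
Siding is on the critical path; changing it to 3 makes that path 16 days.
The binding chain switches to Excavate→Roofing→Finish = 4+6+8 = 18; finish 18 days.
Change in finish: 18 − 18 = +0 days.

0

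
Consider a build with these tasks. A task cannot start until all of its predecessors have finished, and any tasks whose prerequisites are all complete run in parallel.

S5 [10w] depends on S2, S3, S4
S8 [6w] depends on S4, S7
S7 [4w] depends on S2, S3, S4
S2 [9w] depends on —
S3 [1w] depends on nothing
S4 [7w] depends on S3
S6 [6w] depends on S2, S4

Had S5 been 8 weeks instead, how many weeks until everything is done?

Baseline: S2→S5 = 9+10 = 19 → 19 weeks.
S5 is on the critical path; changing it to 8 makes that path 17 weeks.
New critical path: S2→S7→S8 = 9+4+6 = 19 ⇒ 19 weeks.

19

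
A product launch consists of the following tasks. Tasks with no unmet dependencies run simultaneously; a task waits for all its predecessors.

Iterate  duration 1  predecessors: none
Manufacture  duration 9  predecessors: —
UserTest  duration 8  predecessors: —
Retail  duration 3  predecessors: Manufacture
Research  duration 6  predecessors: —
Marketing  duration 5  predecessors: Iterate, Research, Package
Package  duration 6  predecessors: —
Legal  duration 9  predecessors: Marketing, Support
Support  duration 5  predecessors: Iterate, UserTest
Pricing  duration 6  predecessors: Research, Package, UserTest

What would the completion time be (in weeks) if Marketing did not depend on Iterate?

22

Before: longest chain UserTest→Support→Legal = 8+5+9 = 22, finish 22.
Dropping Iterate→Marketing doesn't change Marketing's earliest start (6); another predecessor still binds.
The longest chain is now UserTest→Support→Legal = 8+5+9 = 22, so the product launch takes 22 weeks.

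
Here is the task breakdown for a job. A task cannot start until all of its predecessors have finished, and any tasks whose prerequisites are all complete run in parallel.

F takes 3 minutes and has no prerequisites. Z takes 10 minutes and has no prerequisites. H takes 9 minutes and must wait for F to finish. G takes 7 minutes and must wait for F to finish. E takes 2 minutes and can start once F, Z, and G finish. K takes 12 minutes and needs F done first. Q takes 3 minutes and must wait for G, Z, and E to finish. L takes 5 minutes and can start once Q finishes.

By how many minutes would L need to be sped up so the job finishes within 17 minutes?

3

Current finish: 20 minutes; target: 17.
L is on every critical path, so each minute cut from L cuts the finish by one (this holds down to a finish of 16).
Need 20 − 17 = 3 minutes off L → L becomes 2 minutes, finish becomes 17.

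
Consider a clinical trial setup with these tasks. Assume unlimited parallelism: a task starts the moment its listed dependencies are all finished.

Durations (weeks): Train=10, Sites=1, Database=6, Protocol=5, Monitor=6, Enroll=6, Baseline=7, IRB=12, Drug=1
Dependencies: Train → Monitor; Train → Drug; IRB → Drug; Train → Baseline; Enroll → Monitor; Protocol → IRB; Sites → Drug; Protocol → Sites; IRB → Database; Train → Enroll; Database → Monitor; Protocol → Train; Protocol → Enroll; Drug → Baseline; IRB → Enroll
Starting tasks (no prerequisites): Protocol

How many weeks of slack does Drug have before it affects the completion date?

Critical path: Protocol→IRB→Enroll→Monitor = 5+12+6+6 = 29, so the finish is 29 weeks.
Longest path through Drug: 25 weeks (earliest finish 18, latest finish 22).
Float = 29 − 25 = 4.

4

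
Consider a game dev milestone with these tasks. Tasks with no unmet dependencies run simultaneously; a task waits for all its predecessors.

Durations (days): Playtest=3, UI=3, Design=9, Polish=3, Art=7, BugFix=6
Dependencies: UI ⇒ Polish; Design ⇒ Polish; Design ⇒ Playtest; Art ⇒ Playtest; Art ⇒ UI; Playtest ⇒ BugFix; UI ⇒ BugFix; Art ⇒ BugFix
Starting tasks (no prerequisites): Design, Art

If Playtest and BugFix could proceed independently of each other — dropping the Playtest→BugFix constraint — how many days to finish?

16

Original critical path: Design→Playtest→BugFix = 9+3+6 = 18 ⇒ 18 days.
Without Playtest→BugFix, BugFix's earliest start moves from 12 to 10.
The longest chain is now Art→UI→BugFix = 7+3+6 = 16, so the game dev milestone takes 16 days.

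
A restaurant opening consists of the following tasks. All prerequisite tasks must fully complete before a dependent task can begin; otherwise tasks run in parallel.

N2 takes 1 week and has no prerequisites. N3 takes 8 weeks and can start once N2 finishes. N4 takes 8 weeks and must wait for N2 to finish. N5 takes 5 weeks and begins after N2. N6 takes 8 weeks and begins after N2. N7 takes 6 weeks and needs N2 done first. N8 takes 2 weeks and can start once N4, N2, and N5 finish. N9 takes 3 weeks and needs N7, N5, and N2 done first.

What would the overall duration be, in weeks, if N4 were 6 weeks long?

10

Critical path before the change: N2→N4→N8 = 1+8+2 = 11 giving 11 weeks.
N4 is on the critical path; changing it to 6 makes that path 9 weeks.
New critical path: N2→N7→N9 = 1+6+3 = 10 ⇒ 10 weeks.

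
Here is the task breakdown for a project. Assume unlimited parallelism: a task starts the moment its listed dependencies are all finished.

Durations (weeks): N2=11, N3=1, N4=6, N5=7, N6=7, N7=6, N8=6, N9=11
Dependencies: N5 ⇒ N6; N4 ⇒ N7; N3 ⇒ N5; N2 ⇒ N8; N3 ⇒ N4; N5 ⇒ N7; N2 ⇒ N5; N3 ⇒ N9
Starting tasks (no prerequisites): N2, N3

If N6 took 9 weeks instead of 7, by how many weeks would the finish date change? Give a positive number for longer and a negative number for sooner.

Baseline: N2→N5→N6 = 11+7+7 = 25 → 25 weeks.
Since N6 is critical, the +2 change carries straight to that chain (now 27 weeks).
The critical path is still N2→N5→N6; finish is now 27 weeks.
Change in finish: 27 − 25 = +2 weeks.

2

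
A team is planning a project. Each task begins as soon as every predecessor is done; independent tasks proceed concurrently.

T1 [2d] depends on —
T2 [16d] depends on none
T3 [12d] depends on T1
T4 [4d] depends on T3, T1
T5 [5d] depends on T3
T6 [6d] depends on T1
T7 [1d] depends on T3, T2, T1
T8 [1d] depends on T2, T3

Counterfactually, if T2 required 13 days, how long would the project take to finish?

19

Baseline: T1→T3→T5 = 2+12+5 = 19 → 19 days.
T2 is off the critical path — its longest chain is 17 days, giving 2 of slack.
The critical path is still T1→T3→T5; finish is now 19 days.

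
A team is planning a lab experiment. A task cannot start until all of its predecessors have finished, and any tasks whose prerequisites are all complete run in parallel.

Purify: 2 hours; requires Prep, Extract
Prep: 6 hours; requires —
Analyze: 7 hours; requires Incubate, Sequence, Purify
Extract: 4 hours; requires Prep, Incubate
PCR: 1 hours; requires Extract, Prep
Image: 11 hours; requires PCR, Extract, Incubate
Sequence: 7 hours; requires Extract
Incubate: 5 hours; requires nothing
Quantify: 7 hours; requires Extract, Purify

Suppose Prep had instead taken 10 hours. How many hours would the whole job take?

28

Actual critical path: Prep→Extract→Sequence→Analyze = 6+4+7+7 = 24 ⇒ 24 hours.
Since Prep is critical, the +4 change carries straight to that chain (now 28 hours).
The critical path is still Prep→Extract→Sequence→Analyze; finish is now 28 hours.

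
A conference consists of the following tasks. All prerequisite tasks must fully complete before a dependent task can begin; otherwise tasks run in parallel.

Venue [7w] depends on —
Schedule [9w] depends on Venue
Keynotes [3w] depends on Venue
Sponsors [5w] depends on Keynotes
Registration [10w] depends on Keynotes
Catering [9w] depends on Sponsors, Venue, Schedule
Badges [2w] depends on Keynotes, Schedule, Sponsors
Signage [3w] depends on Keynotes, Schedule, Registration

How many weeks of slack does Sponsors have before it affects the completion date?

1

The longest chain is Venue→Schedule→Catering = 7+9+9 = 25; overall finish 25 weeks.
The longest chain containing Sponsors totals 24 weeks.
So Sponsors can slip 16 − 15 = 1 week.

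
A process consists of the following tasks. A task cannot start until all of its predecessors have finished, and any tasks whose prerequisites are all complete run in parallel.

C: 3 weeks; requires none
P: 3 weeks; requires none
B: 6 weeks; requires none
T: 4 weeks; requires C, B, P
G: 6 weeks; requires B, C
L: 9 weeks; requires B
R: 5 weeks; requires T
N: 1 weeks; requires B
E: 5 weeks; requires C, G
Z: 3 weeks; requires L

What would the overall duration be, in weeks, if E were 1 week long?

18

The binding path is B→L→Z = 6+9+3 = 18; finish at 18 weeks.
The longest path through E is only 17 weeks, so E has float 1.
That remains the longest chain; total 18 weeks.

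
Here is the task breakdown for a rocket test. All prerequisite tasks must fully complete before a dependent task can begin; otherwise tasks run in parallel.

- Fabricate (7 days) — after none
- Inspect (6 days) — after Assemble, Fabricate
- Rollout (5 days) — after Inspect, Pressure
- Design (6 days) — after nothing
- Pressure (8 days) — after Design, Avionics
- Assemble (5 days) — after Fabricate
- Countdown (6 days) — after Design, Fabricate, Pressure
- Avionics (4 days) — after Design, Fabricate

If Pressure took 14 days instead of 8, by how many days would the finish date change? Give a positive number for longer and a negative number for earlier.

6

The binding path is Fabricate→Avionics→Pressure→Countdown = 7+4+8+6 = 25; finish at 25 days.
Pressure is on the critical path; changing it to 14 makes that path 31 days.
That remains the longest chain; total 31 days.
Change in finish: 31 − 25 = +6 days.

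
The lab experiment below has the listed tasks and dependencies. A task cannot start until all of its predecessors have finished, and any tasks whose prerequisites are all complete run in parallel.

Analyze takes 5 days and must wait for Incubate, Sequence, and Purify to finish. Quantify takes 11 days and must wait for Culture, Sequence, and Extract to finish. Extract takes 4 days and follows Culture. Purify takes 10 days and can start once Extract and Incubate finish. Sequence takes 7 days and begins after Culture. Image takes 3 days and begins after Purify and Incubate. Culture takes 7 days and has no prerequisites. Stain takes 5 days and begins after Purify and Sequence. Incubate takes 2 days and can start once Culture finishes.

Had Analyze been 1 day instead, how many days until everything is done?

As given, the longest chain is Culture→Extract→Purify→Analyze = 7+4+10+5 = 26, so the finish is 26 days.
Since Analyze is critical, the -4 change carries straight to that chain (now 22 days).
The binding chain switches to Culture→Extract→Purify→Stain = 7+4+10+5 = 26; finish 26 days.

26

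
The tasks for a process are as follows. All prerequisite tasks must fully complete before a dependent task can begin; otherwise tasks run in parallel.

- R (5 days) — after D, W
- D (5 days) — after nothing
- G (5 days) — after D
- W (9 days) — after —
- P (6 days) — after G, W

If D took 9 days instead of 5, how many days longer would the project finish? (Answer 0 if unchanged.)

The binding path is D→G→P = 5+5+6 = 16; finish at 16 days.
Since D is critical, the +4 change carries straight to that chain (now 20 days).
That remains the longest chain; total 20 days.
Change in finish: 20 − 16 = +4 days.

4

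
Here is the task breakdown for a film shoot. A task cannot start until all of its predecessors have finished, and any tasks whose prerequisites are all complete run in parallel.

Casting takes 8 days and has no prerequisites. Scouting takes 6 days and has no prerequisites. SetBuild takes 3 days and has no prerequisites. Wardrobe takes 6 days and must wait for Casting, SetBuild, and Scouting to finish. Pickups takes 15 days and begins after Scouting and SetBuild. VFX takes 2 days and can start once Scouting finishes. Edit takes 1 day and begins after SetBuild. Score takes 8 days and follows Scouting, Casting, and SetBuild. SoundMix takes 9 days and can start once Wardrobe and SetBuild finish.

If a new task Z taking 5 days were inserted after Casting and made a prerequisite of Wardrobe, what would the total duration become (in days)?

28

Originally the plan takes 23 days.
With Z inserted, Wardrobe now waits for max(Casting, SetBuild, Scouting, Z).
New critical path: Casting→Z→Wardrobe→SoundMix = 8+5+6+9 = 28 ⇒ 28 days.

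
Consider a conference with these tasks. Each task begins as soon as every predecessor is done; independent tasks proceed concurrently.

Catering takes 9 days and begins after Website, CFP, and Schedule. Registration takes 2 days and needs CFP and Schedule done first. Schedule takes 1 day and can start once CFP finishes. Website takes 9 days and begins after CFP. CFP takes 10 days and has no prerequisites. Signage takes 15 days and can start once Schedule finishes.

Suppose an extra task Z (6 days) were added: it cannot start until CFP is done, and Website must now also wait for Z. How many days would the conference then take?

34

Originally the conference takes 28 days.
With Z inserted, Website now waits for max(CFP, Z).
New critical path: CFP→Z→Website→Catering = 10+6+9+9 = 34 ⇒ 34 days.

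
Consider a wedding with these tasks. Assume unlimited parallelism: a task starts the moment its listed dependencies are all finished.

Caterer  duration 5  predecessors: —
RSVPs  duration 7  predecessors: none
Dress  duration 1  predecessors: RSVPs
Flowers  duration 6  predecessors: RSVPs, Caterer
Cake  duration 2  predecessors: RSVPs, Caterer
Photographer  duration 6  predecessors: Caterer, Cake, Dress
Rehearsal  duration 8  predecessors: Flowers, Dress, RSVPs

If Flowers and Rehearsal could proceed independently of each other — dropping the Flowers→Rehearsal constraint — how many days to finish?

Original critical path: RSVPs→Flowers→Rehearsal = 7+6+8 = 21 ⇒ 21 days.
Without Flowers→Rehearsal, Rehearsal's earliest start moves from 13 to 8.
After: RSVPs→Dress→Rehearsal = 7+1+8 = 16 → 16 days.

16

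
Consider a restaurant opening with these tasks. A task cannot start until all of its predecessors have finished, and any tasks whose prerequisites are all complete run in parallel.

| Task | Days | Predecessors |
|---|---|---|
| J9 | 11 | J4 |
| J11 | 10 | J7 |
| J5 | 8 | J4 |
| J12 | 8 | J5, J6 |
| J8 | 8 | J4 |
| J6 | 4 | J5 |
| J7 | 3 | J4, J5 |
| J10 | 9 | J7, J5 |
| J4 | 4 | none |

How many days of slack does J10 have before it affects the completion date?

Critical path: J4→J5→J7→J11 = 4+8+3+10 = 25, so the finish is 25 days.
J10 finishes as early as 24 and must finish by 25.
So J10 can slip 25 − 24 = 1 day.

1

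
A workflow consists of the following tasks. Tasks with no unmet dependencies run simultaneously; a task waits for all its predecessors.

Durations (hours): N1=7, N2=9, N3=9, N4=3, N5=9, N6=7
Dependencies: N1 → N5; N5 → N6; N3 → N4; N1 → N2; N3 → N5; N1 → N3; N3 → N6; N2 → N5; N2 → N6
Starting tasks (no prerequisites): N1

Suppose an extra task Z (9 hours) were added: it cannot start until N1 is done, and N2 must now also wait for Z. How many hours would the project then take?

Originally the project takes 32 hours.
With Z inserted, N2 now waits for max(N1, Z).
New critical path: N1→Z→N2→N5→N6 = 7+9+9+9+7 = 41 ⇒ 41 hours.

41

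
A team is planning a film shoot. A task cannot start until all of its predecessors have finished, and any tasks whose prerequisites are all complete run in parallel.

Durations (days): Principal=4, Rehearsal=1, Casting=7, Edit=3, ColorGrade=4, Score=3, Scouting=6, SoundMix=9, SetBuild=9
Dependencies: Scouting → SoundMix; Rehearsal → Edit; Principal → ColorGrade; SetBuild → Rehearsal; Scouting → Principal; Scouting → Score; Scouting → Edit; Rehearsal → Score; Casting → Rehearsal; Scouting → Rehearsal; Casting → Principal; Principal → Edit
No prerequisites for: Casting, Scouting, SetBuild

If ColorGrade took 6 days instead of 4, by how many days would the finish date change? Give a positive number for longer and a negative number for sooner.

As given, the longest chain is Casting→Principal→ColorGrade = 7+4+4 = 15, so the finish is 15 days.
ColorGrade is on the critical path; changing it to 6 makes that path 17 days.
That remains the longest chain; total 17 days.
Change in finish: 17 − 15 = +2 days.

2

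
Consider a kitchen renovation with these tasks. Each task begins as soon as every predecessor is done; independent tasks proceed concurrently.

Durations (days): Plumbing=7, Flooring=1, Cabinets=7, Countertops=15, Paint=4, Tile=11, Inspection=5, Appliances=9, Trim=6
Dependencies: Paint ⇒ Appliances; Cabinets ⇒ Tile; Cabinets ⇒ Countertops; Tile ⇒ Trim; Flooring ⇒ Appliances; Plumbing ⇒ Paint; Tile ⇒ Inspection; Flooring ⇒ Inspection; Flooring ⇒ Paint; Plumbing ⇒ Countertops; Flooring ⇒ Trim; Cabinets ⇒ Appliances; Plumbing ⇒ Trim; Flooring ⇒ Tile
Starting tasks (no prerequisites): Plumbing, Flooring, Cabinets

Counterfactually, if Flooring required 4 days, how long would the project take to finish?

Baseline: Cabinets→Tile→Trim = 7+11+6 = 24 → 24 days.
Flooring is off the critical path — its longest chain is 18 days, giving 6 of slack.
The critical path is still Cabinets→Tile→Trim; finish is now 24 days.

24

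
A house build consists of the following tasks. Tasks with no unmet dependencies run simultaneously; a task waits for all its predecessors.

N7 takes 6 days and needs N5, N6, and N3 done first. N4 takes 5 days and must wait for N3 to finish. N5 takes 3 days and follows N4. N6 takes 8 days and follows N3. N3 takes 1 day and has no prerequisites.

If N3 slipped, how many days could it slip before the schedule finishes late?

Critical path: N3→N4→N5→N7 = 1+5+3+6 = 15, so the finish is 15 days.
Longest path through N3: 15 days (earliest finish 1, latest finish 1).
Float = 15 − 15 = 0.

0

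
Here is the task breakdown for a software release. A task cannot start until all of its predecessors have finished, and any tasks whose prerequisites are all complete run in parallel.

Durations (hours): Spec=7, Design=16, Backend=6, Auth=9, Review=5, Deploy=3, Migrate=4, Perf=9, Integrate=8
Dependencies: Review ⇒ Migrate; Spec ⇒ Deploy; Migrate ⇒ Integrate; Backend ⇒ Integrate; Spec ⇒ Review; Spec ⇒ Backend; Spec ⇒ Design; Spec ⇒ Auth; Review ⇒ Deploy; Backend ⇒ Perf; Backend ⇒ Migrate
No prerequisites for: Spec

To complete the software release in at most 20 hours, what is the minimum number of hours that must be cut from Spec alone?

5

Current finish: 25 hours; target: 20.
Spec is on every critical path, so each hour cut from Spec cuts the finish by one (this holds down to a finish of 19).
Need 25 − 20 = 5 hours off Spec → Spec becomes 2 hours, finish becomes 20.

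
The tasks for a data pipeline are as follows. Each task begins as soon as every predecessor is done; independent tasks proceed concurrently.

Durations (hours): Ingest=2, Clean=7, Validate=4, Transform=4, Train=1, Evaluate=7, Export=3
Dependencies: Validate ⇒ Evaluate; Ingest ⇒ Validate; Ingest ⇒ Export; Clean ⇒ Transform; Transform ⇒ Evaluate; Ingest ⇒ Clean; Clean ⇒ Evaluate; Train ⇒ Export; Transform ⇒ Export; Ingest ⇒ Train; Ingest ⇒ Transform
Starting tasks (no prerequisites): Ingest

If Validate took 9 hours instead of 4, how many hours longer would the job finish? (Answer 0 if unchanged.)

0

Actual critical path: Ingest→Clean→Transform→Evaluate = 2+7+4+7 = 20 ⇒ 20 hours.
The longest path through Validate is only 13 hours, so Validate has float 7.
No other chain overtakes it, so the finish is 20 hours.
Change in finish: 20 − 20 = +0 hours.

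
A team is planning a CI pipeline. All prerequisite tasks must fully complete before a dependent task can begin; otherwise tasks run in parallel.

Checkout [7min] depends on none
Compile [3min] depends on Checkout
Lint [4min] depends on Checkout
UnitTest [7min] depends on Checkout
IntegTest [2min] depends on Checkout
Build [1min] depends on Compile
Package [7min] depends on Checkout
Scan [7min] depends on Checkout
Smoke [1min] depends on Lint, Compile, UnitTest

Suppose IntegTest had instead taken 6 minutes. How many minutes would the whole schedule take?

Actual critical path: Checkout→UnitTest→Smoke = 7+7+1 = 15 ⇒ 15 minutes.
IntegTest is off the critical path — its longest chain is 9 minutes, giving 6 of slack.
No other chain overtakes it, so the finish is 15 minutes.

15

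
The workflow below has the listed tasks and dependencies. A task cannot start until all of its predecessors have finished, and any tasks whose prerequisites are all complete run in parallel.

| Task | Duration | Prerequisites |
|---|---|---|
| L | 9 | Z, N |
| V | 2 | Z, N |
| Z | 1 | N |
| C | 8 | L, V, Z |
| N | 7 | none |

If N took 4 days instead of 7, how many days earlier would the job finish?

As given, the longest chain is N→Z→L→C = 7+1+9+8 = 25, so the finish is 25 days.
N lies on that path, so at 4 days the path becomes 22 days.
No other chain overtakes it, so the finish is 22 days.
Change in finish: 22 − 25 = -3 days.

3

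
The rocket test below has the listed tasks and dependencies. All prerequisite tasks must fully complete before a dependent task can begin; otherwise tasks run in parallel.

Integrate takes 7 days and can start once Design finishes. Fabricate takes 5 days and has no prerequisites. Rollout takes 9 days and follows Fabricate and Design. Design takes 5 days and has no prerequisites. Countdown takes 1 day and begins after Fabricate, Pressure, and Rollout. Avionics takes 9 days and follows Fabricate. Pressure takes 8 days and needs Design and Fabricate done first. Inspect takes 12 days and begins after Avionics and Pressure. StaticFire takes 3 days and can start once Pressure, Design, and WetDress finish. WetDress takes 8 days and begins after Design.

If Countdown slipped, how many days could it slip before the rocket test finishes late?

Fabricate→Avionics→Inspect = 5+9+12 = 26 sets the makespan at 26 days.
Countdown finishes as early as 15 and must finish by 26.
So Countdown can slip 26 − 15 = 11 days.

11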